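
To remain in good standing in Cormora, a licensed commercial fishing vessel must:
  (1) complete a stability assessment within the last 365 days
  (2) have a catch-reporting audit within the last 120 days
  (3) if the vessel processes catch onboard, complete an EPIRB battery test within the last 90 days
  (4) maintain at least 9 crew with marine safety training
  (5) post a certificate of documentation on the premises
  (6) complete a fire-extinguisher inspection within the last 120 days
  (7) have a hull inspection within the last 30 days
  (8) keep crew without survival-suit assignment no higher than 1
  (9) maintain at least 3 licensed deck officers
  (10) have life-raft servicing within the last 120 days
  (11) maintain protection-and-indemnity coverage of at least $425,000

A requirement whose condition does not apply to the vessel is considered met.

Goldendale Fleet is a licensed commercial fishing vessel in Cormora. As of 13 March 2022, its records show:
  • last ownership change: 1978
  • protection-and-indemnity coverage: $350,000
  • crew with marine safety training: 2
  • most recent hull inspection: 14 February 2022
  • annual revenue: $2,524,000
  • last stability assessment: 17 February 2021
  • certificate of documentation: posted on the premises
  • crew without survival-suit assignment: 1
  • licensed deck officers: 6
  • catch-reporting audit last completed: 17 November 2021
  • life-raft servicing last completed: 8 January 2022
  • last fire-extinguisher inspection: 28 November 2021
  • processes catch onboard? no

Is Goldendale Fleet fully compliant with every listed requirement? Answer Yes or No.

No

1. stability assessment 389 days ago vs limit 365 → not met
2. catch-reporting audit 116 days ago vs limit 120 → met
3. condition 'processes catch onboard' does not hold → requirement n/a → met
4. crew with marine safety training 2 < 9 → not met
5. certificate of documentation present → met
6. fire-extinguisher inspection 105 days ago vs limit 120 → met
7. hull inspection 27 days ago vs limit 30 → met
8. crew without survival-suit assignment 1 ≤ 1 → met
9. licensed deck officers 6 ≥ 3 → met
10. life-raft servicing 64 days ago vs limit 120 → met
11. protection-and-indemnity coverage $350,000 < $425,000 → not met
Not met: 1, 4, 11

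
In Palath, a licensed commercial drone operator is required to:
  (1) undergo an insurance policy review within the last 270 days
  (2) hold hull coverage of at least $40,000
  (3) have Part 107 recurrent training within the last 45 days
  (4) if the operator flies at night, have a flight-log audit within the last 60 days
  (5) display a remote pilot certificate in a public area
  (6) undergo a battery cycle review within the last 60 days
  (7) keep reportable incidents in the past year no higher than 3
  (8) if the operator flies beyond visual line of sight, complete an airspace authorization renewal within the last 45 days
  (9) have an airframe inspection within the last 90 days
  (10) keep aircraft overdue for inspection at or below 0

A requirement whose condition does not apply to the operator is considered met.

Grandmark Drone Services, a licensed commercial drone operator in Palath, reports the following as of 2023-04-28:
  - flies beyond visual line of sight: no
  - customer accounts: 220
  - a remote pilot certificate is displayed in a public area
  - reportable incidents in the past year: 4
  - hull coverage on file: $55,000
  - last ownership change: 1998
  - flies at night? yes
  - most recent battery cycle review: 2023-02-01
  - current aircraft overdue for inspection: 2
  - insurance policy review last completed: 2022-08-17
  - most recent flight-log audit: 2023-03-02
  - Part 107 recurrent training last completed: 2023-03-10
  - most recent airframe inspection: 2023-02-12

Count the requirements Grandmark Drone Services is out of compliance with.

4

1. insurance policy review 254 days ago vs limit 270 → met
2. hull coverage $55,000 ≥ $40,000 → met
3. Part 107 recurrent training 49 days ago vs limit 45 → not met
4. condition 'flies at night' holds; flight-log audit 57 days ago vs limit 60 → met
5. remote pilot certificate present → met
6. battery cycle review 86 days ago vs limit 60 → not met
7. reportable incidents in the past year 4 > 3 → not met
8. condition 'flies beyond visual line of sight' does not hold → requirement n/a → met
9. airframe inspection 75 days ago vs limit 90 → met
10. aircraft overdue for inspection 2 > 0 → not met
Not met: 4 of 10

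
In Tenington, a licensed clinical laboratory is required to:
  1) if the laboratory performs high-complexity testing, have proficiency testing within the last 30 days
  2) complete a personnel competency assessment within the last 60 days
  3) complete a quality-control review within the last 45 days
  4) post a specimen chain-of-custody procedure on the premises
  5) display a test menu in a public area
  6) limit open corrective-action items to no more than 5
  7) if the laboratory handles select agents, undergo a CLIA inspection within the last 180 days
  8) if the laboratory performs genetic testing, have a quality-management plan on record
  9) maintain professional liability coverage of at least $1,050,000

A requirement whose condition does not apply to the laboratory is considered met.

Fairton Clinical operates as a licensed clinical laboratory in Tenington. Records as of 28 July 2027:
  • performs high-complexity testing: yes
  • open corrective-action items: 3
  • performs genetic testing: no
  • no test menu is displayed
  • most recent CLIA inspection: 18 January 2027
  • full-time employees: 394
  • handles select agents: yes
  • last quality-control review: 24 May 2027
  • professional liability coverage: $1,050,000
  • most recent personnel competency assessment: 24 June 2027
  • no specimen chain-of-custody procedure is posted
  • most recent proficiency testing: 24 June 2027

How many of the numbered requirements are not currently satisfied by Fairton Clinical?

1. condition 'performs high-complexity testing' holds; proficiency testing 34 days ago vs limit 30 → not met
2. personnel competency assessment 34 days ago vs limit 60 → met
3. quality-control review 65 days ago vs limit 45 → not met
4. specimen chain-of-custody procedure absent → not met
5. test menu absent → not met
6. open corrective-action items 3 ≤ 5 → met
7. condition 'handles select agents' holds; CLIA inspection 191 days ago vs limit 180 → not met
8. condition 'performs genetic testing' does not hold → requirement n/a → met
9. professional liability coverage $1,050,000 ≥ $1,050,000 → met
Not met: 5 of 9

5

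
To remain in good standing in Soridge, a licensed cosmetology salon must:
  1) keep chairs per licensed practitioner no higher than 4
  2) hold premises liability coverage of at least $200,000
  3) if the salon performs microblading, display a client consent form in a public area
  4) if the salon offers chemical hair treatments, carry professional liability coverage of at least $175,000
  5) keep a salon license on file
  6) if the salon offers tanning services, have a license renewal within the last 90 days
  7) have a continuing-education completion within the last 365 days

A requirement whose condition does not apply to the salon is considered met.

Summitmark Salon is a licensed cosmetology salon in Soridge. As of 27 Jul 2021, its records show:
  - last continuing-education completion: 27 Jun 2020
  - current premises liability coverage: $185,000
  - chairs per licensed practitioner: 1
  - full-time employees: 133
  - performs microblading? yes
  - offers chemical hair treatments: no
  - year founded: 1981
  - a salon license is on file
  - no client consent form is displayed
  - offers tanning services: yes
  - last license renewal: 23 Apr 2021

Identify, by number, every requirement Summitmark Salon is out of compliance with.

2, 3, 6, 7

1. chairs per licensed practitioner 1 ≤ 4 → met
2. premises liability coverage $185,000 < $200,000 → not met
3. condition 'performs microblading' holds; client consent form absent → not met
4. condition 'offers chemical hair treatments' does not hold → requirement n/a → met
5. salon license present → met
6. condition 'offers tanning services' holds; license renewal 95 days ago vs limit 90 → not met
7. continuing-education completion 395 days ago vs limit 365 → not met
Not met: 2, 3, 6, 7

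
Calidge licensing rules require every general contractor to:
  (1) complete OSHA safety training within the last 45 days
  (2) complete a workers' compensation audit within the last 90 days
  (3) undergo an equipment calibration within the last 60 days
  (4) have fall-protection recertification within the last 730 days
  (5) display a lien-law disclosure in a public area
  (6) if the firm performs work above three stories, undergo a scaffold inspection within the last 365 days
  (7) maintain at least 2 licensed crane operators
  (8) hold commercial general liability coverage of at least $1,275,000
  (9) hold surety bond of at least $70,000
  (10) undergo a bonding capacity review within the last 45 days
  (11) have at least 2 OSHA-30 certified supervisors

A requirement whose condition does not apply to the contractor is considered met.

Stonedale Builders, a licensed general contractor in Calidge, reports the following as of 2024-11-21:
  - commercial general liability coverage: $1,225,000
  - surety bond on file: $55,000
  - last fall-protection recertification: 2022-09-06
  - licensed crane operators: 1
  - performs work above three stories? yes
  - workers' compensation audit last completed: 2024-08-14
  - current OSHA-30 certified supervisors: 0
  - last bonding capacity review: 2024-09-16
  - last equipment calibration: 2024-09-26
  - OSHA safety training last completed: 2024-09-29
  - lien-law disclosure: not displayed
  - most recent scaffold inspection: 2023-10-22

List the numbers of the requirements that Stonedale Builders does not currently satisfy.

1. OSHA safety training 53 days ago vs limit 45 → not met
2. workers' compensation audit 99 days ago vs limit 90 → not met
3. equipment calibration 56 days ago vs limit 60 → met
4. fall-protection recertification 807 days ago vs limit 730 → not met
5. lien-law disclosure absent → not met
6. condition 'performs work above three stories' holds; scaffold inspection 396 days ago vs limit 365 → not met
7. licensed crane operators 1 < 2 → not met
8. commercial general liability coverage $1,225,000 < $1,275,000 → not met
9. surety bond $55,000 < $70,000 → not met
10. bonding capacity review 66 days ago vs limit 45 → not met
11. OSHA-30 certified supervisors 0 < 2 → not met
Not met: 1, 2, 4, 5, 6, 7, 8, 9, 10, 11

1, 2, 4, 5, 6, 7, 8, 9, 10, 11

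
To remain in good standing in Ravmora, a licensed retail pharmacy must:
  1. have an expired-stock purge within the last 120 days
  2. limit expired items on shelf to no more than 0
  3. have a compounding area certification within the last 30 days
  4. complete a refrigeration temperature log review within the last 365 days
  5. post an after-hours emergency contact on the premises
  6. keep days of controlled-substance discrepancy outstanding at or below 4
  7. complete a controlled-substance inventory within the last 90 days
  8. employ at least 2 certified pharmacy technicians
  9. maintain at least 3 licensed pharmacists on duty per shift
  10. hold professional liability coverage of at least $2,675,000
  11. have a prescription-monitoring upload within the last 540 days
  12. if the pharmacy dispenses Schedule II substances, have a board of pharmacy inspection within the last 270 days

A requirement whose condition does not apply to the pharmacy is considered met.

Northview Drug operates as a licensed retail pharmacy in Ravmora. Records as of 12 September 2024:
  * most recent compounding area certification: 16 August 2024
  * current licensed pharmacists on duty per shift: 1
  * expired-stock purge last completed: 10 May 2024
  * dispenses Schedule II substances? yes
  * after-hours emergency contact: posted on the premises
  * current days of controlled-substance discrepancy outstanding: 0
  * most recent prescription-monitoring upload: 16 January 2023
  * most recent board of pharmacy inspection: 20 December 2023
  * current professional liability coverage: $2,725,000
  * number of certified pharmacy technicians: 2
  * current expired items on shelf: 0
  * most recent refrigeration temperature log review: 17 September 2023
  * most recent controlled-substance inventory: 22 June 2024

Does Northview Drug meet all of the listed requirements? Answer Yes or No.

1. expired-stock purge 125 days ago vs limit 120 → not met
2. expired items on shelf 0 ≤ 0 → met
3. compounding area certification 27 days ago vs limit 30 → met
4. refrigeration temperature log review 361 days ago vs limit 365 → met
5. after-hours emergency contact present → met
6. days of controlled-substance discrepancy outstanding 0 ≤ 4 → met
7. controlled-substance inventory 82 days ago vs limit 90 → met
8. certified pharmacy technicians 2 ≥ 2 → met
9. licensed pharmacists on duty per shift 1 < 3 → not met
10. professional liability coverage $2,725,000 ≥ $2,675,000 → met
11. prescription-monitoring upload 605 days ago vs limit 540 → not met
12. condition 'dispenses Schedule II substances' holds; board of pharmacy inspection 267 days ago vs limit 270 → met
Not met: 1, 9, 11

No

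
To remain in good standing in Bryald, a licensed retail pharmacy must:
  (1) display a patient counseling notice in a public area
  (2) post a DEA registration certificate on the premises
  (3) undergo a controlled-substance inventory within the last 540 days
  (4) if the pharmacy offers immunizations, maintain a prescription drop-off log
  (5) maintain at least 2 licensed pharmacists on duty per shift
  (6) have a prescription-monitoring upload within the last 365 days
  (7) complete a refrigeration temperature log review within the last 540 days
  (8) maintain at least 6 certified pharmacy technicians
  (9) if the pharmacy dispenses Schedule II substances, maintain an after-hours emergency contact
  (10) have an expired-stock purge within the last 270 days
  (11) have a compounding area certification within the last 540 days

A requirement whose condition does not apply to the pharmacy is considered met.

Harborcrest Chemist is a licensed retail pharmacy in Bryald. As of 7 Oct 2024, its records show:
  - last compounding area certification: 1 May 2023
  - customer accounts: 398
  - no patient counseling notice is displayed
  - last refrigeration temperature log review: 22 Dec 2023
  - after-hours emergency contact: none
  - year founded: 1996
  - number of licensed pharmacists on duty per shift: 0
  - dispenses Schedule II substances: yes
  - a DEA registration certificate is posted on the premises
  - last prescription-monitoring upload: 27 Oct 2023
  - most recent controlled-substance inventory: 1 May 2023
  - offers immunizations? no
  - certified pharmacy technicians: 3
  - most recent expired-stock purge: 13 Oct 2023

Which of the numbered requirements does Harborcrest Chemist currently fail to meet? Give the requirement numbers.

1. patient counseling notice absent → not met
2. DEA registration certificate present → met
3. controlled-substance inventory 525 days ago vs limit 540 → met
4. condition 'offers immunizations' does not hold → requirement n/a → met
5. licensed pharmacists on duty per shift 0 < 2 → not met
6. prescription-monitoring upload 346 days ago vs limit 365 → met
7. refrigeration temperature log review 290 days ago vs limit 540 → met
8. certified pharmacy technicians 3 < 6 → not met
9. condition 'dispenses Schedule II substances' holds; after-hours emergency contact absent → not met
10. expired-stock purge 360 days ago vs limit 270 → not met
11. compounding area certification 525 days ago vs limit 540 → met
Not met: 1, 5, 8, 9, 10

1, 5, 8, 9, 10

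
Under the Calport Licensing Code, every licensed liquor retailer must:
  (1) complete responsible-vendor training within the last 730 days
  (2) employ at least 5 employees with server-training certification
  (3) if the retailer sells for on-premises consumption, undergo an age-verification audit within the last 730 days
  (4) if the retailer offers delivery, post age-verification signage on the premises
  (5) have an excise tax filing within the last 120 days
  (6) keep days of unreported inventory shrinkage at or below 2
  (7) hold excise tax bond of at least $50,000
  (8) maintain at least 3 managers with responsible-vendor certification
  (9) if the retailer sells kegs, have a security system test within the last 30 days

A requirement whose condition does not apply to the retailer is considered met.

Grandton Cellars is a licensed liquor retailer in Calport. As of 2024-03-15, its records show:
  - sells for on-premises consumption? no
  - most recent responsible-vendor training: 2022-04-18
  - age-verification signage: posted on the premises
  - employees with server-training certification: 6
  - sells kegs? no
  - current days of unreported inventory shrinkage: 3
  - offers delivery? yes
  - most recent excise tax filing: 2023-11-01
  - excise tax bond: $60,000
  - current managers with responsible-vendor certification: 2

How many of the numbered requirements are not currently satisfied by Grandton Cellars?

1. responsible-vendor training 697 days ago vs limit 730 → met
2. employees with server-training certification 6 ≥ 5 → met
3. condition 'sells for on-premises consumption' does not hold → requirement n/a → met
4. condition 'offers delivery' holds; age-verification signage present → met
5. excise tax filing 135 days ago vs limit 120 → not met
6. days of unreported inventory shrinkage 3 > 2 → not met
7. excise tax bond $60,000 ≥ $50,000 → met
8. managers with responsible-vendor certification 2 < 3 → not met
9. condition 'sells kegs' does not hold → requirement n/a → met
Not met: 3 of 9

3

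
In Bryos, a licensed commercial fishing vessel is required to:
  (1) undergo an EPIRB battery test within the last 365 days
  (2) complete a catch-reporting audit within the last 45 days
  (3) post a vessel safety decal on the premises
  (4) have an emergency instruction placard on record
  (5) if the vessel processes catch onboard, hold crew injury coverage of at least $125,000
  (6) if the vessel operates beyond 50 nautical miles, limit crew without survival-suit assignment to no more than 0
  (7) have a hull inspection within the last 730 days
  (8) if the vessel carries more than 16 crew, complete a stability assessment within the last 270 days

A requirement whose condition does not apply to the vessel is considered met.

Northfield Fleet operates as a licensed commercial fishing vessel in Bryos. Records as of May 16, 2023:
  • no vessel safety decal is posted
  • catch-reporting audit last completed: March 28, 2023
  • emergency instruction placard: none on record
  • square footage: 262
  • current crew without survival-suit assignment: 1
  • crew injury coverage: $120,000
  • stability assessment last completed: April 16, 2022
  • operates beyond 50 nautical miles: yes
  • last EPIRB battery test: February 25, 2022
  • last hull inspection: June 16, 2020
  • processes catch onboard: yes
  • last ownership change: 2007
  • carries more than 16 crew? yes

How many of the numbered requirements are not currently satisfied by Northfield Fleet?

8

1. EPIRB battery test 445 days ago vs limit 365 → not met
2. catch-reporting audit 49 days ago vs limit 45 → not met
3. vessel safety decal absent → not met
4. emergency instruction placard absent → not met
5. condition 'processes catch onboard' holds; crew injury coverage $120,000 < $125,000 → not met
6. condition 'operates beyond 50 nautical miles' holds; crew without survival-suit assignment 1 > 0 → not met
7. hull inspection 1064 days ago vs limit 730 → not met
8. condition 'carries more than 16 crew' holds; stability assessment 395 days ago vs limit 270 → not met
Not met: 8 of 8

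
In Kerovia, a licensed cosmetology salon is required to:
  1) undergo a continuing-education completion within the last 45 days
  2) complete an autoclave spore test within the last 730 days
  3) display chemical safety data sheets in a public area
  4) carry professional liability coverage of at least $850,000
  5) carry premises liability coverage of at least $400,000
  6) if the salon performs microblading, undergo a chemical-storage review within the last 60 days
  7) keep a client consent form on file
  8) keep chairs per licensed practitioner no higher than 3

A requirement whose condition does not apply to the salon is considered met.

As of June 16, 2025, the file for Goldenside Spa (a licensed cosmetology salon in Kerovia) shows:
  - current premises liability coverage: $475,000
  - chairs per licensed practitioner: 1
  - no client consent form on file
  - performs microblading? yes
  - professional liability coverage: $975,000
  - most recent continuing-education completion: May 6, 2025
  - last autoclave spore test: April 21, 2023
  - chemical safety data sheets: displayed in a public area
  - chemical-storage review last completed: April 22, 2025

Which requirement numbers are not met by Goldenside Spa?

1. continuing-education completion 41 days ago vs limit 45 → met
2. autoclave spore test 787 days ago vs limit 730 → not met
3. chemical safety data sheets present → met
4. professional liability coverage $975,000 ≥ $850,000 → met
5. premises liability coverage $475,000 ≥ $400,000 → met
6. condition 'performs microblading' holds; chemical-storage review 55 days ago vs limit 60 → met
7. client consent form absent → not met
8. chairs per licensed practitioner 1 ≤ 3 → met
Not met: 2, 7

2, 7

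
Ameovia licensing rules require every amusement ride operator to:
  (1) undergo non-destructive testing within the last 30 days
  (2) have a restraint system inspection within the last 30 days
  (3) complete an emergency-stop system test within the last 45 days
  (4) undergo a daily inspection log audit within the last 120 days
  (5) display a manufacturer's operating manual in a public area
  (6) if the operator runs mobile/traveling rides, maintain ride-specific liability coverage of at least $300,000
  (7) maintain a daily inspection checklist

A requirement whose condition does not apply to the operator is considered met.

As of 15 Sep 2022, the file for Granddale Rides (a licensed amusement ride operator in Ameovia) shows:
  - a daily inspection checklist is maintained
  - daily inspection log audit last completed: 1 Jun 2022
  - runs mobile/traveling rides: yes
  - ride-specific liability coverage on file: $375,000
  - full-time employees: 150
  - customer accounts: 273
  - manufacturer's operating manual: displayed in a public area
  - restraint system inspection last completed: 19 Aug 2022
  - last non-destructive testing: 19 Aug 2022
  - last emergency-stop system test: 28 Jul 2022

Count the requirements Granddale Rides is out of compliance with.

1. non-destructive testing 27 days ago vs limit 30 → met
2. restraint system inspection 27 days ago vs limit 30 → met
3. emergency-stop system test 49 days ago vs limit 45 → not met
4. daily inspection log audit 106 days ago vs limit 120 → met
5. manufacturer's operating manual present → met
6. condition 'runs mobile/traveling rides' holds; ride-specific liability coverage $375,000 ≥ $300,000 → met
7. daily inspection checklist present → met
Not met: 1 of 7

1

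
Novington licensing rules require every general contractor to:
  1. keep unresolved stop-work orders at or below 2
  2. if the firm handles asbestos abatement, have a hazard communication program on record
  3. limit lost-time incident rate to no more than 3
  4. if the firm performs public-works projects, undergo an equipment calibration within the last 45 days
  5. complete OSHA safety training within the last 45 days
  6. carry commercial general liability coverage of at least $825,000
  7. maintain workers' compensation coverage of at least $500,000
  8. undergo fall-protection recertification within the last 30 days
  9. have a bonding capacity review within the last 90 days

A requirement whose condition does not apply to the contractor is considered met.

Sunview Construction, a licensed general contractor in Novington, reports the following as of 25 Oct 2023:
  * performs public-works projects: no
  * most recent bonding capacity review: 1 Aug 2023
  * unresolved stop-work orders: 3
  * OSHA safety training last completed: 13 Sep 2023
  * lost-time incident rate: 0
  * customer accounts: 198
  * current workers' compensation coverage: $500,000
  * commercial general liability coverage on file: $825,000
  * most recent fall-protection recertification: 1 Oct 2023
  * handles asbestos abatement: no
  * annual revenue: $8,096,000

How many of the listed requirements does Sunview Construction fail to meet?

1

1. unresolved stop-work orders 3 > 2 → not met
2. condition 'handles asbestos abatement' does not hold → requirement n/a → met
3. lost-time incident rate 0 ≤ 3 → met
4. condition 'performs public-works projects' does not hold → requirement n/a → met
5. OSHA safety training 42 days ago vs limit 45 → met
6. commercial general liability coverage $825,000 ≥ $825,000 → met
7. workers' compensation coverage $500,000 ≥ $500,000 → met
8. fall-protection recertification 24 days ago vs limit 30 → met
9. bonding capacity review 85 days ago vs limit 90 → met
Not met: 1 of 9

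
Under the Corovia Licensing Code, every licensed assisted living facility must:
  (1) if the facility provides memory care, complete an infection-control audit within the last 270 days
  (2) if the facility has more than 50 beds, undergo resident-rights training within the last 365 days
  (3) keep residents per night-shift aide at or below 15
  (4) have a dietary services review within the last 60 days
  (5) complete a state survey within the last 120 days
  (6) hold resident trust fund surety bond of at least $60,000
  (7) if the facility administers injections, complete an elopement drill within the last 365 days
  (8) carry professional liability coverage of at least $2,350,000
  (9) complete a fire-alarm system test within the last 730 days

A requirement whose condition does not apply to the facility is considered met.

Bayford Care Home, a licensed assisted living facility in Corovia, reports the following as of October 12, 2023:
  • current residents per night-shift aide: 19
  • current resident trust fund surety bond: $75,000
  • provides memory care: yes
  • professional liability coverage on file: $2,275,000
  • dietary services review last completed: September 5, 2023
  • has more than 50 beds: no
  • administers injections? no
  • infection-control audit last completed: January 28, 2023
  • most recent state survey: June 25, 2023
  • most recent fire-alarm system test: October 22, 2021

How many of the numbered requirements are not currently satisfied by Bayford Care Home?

1. condition 'provides memory care' holds; infection-control audit 257 days ago vs limit 270 → met
2. condition 'has more than 50 beds' does not hold → requirement n/a → met
3. residents per night-shift aide 19 > 15 → not met
4. dietary services review 37 days ago vs limit 60 → met
5. state survey 109 days ago vs limit 120 → met
6. resident trust fund surety bond $75,000 ≥ $60,000 → met
7. condition 'administers injections' does not hold → requirement n/a → met
8. professional liability coverage $2,275,000 < $2,350,000 → not met
9. fire-alarm system test 720 days ago vs limit 730 → met
Not met: 2 of 9

2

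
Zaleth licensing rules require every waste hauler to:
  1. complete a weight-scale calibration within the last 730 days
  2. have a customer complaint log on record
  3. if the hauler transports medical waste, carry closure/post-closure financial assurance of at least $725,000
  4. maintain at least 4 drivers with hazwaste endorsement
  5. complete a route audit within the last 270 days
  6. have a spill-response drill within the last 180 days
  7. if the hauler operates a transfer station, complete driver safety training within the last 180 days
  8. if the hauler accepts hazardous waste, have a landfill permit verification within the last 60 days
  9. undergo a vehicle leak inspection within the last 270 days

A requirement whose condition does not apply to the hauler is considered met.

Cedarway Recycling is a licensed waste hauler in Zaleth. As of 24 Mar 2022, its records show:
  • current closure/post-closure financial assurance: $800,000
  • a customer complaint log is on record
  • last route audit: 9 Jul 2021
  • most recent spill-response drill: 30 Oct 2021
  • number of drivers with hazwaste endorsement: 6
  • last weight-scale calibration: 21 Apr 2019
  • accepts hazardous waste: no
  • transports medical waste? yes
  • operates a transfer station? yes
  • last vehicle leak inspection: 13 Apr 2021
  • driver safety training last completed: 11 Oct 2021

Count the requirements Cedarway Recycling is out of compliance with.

1. weight-scale calibration 1068 days ago vs limit 730 → not met
2. customer complaint log present → met
3. condition 'transports medical waste' holds; closure/post-closure financial assurance $800,000 ≥ $725,000 → met
4. drivers with hazwaste endorsement 6 ≥ 4 → met
5. route audit 258 days ago vs limit 270 → met
6. spill-response drill 145 days ago vs limit 180 → met
7. condition 'operates a transfer station' holds; driver safety training 164 days ago vs limit 180 → met
8. condition 'accepts hazardous waste' does not hold → requirement n/a → met
9. vehicle leak inspection 345 days ago vs limit 270 → not met
Not met: 2 of 9

2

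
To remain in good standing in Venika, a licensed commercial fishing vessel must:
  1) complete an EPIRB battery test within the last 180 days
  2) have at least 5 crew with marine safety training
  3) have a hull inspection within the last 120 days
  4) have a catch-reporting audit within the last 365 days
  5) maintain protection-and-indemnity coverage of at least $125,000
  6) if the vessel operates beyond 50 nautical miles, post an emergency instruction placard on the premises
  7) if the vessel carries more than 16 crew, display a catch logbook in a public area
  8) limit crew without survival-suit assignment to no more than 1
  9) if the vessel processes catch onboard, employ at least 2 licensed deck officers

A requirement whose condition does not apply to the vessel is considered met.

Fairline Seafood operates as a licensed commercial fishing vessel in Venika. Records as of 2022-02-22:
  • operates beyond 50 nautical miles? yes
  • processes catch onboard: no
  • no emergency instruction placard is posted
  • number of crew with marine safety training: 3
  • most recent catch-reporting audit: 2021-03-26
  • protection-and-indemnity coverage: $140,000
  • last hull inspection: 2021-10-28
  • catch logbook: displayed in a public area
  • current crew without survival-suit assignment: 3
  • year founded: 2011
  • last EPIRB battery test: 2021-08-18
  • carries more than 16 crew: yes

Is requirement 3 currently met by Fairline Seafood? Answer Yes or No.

3. hull inspection 117 days ago vs limit 120 → met

Yes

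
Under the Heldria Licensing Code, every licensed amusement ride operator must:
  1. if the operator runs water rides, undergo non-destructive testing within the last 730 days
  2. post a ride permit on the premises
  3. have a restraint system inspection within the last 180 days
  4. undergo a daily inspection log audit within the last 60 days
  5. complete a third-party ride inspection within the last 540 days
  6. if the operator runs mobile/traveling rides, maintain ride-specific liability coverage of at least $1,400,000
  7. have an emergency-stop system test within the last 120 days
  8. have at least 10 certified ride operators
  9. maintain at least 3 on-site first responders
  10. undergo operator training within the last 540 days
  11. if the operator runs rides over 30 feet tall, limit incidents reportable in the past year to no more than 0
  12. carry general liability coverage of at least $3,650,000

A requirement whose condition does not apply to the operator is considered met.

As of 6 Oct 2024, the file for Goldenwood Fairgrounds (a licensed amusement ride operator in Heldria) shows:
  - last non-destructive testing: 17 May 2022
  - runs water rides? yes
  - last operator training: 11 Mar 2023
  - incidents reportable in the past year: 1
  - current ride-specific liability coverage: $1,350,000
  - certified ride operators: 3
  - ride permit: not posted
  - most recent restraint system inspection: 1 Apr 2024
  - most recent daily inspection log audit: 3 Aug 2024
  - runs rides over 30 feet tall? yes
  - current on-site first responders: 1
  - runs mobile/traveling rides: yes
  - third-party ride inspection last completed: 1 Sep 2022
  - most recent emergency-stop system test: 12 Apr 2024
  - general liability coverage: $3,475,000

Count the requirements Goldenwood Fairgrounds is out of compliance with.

1. condition 'runs water rides' holds; non-destructive testing 873 days ago vs limit 730 → not met
2. ride permit absent → not met
3. restraint system inspection 188 days ago vs limit 180 → not met
4. daily inspection log audit 64 days ago vs limit 60 → not met
5. third-party ride inspection 766 days ago vs limit 540 → not met
6. condition 'runs mobile/traveling rides' holds; ride-specific liability coverage $1,350,000 < $1,400,000 → not met
7. emergency-stop system test 177 days ago vs limit 120 → not met
8. certified ride operators 3 < 10 → not met
9. on-site first responders 1 < 3 → not met
10. operator training 575 days ago vs limit 540 → not met
11. condition 'runs rides over 30 feet tall' holds; incidents reportable in the past year 1 > 0 → not met
12. general liability coverage $3,475,000 < $3,650,000 → not met
Not met: 12 of 12

12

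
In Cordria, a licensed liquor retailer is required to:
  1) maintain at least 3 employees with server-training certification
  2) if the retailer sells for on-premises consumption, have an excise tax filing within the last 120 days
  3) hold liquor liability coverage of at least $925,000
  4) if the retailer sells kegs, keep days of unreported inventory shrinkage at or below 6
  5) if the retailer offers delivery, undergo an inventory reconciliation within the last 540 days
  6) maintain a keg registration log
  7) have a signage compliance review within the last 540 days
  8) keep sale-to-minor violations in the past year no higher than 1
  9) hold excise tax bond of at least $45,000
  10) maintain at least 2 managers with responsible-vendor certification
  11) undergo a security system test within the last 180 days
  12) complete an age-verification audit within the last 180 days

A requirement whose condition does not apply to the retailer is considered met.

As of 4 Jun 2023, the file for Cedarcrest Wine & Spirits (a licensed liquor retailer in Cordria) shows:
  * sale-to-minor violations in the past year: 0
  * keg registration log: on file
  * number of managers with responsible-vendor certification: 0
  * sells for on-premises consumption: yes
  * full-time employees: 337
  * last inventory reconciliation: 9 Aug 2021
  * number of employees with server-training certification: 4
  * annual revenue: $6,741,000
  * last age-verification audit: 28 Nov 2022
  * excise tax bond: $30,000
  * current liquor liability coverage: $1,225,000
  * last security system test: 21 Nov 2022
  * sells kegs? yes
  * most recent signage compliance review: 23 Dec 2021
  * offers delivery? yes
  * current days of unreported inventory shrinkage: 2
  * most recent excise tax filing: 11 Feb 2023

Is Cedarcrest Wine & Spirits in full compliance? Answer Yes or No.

1. employees with server-training certification 4 ≥ 3 → met
2. condition 'sells for on-premises consumption' holds; excise tax filing 113 days ago vs limit 120 → met
3. liquor liability coverage $1,225,000 ≥ $925,000 → met
4. condition 'sells kegs' holds; days of unreported inventory shrinkage 2 ≤ 6 → met
5. condition 'offers delivery' holds; inventory reconciliation 664 days ago vs limit 540 → not met
6. keg registration log present → met
7. signage compliance review 528 days ago vs limit 540 → met
8. sale-to-minor violations in the past year 0 ≤ 1 → met
9. excise tax bond $30,000 < $45,000 → not met
10. managers with responsible-vendor certification 0 < 2 → not met
11. security system test 195 days ago vs limit 180 → not met
12. age-verification audit 188 days ago vs limit 180 → not met
Not met: 5, 9, 10, 11, 12

No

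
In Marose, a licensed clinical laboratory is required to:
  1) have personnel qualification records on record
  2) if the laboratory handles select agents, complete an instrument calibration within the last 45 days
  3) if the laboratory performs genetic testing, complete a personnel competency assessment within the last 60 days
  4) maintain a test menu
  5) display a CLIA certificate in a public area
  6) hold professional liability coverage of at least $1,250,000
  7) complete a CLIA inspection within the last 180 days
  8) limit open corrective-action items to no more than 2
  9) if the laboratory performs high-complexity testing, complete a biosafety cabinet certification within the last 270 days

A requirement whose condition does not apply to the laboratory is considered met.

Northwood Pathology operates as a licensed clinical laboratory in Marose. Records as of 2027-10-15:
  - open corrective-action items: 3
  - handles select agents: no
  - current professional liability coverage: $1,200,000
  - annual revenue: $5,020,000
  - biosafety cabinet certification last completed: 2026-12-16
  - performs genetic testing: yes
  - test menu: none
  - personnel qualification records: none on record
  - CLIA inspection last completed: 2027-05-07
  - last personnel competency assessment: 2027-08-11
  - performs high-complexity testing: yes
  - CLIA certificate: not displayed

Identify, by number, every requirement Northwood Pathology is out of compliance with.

1, 3, 4, 5, 6, 8, 9

1. personnel qualification records absent → not met
2. condition 'handles select agents' does not hold → requirement n/a → met
3. condition 'performs genetic testing' holds; personnel competency assessment 65 days ago vs limit 60 → not met
4. test menu absent → not met
5. CLIA certificate absent → not met
6. professional liability coverage $1,200,000 < $1,250,000 → not met
7. CLIA inspection 161 days ago vs limit 180 → met
8. open corrective-action items 3 > 2 → not met
9. condition 'performs high-complexity testing' holds; biosafety cabinet certification 303 days ago vs limit 270 → not met
Not met: 1, 3, 4, 5, 6, 8, 9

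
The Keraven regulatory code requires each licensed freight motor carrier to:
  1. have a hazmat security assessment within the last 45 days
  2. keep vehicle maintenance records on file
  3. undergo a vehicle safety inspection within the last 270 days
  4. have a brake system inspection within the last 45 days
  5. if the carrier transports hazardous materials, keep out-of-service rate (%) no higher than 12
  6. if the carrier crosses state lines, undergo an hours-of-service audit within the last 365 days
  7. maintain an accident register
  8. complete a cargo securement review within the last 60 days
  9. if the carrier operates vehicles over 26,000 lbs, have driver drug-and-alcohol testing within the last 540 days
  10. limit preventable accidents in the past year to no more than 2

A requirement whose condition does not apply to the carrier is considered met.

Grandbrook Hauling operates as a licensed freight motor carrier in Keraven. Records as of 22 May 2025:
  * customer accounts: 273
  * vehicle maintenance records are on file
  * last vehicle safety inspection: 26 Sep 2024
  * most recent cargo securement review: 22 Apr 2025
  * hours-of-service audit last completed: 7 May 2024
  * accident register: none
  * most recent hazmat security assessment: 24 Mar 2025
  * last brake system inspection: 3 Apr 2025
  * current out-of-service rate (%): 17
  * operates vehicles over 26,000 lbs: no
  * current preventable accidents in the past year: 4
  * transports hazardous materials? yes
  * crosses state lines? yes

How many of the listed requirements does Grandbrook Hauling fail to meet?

6

1. hazmat security assessment 59 days ago vs limit 45 → not met
2. vehicle maintenance records present → met
3. vehicle safety inspection 238 days ago vs limit 270 → met
4. brake system inspection 49 days ago vs limit 45 → not met
5. condition 'transports hazardous materials' holds; out-of-service rate (%) 17 > 12 → not met
6. condition 'crosses state lines' holds; hours-of-service audit 380 days ago vs limit 365 → not met
7. accident register absent → not met
8. cargo securement review 30 days ago vs limit 60 → met
9. condition 'operates vehicles over 26,000 lbs' does not hold → requirement n/a → met
10. preventable accidents in the past year 4 > 2 → not met
Not met: 6 of 10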